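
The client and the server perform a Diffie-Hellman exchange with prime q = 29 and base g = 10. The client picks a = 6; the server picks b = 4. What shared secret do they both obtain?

The client sends A = g^a mod q = 10^6 mod 29.
10^1 ≡ 10 (mod 29)
10^2 = (10^1)^2 ≡ 10^2 = 100 ≡ 13 (mod 29)
10^4 = (10^2)^2 ≡ 13^2 = 169 ≡ 24 (mod 29)
10^6 = 10^4 · 10^2 ≡ 24 · 13 ≡ 22 (mod 29).
So A = 22. The server then computes K = A^b mod q = 22^4 mod 29.
22^1 ≡ 22 (mod 29)
22^2 = (22^1)^2 ≡ 22^2 = 484 ≡ 20 (mod 29)
22^4 = (22^2)^2 ≡ 20^2 = 400 ≡ 23 (mod 29)

23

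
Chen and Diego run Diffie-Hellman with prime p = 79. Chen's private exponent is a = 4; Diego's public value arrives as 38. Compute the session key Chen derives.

Shared key K = 38^4 mod 79.
38^1 ≡ 38 (mod 79)
38^2 = (38^1)^2 ≡ 38^2 = 1444 ≡ 22 (mod 79)
38^4 = (38^2)^2 ≡ 22^2 = 484 ≡ 10 (mod 79)

10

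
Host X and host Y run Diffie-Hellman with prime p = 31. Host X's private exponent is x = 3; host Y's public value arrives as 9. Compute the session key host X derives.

Shared key K = 9^3 mod 31.
9^1 ≡ 9 (mod 31)
9^2 = (9^1)^2 ≡ 9^2 = 81 ≡ 19 (mod 31)
9^3 = 9^2 · 9^1 ≡ 19 · 9 ≡ 16 (mod 31).

16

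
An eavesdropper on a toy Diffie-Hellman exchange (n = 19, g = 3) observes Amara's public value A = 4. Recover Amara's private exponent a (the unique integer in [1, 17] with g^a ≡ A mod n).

14

Try successive powers of 3 modulo 19:
3^1 ≡ 3
3^2 ≡ 9
3^3 ≡ 8
3^4 ≡ 5
3^5 ≡ 15
3^6 ≡ 7
3^7 ≡ 2
3^8 ≡ 6
3^9 ≡ 18
3^10 ≡ 16
3^11 ≡ 10
3^12 ≡ 11
3^13 ≡ 14
3^14 ≡ 4
Found: a = 14.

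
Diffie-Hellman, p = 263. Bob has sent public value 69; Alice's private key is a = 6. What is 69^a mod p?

Shared key K = 69^6 mod 263.
69^1 ≡ 69 (mod 263)
69^2 = (69^1)^2 ≡ 69^2 = 4761 ≡ 27 (mod 263)
69^4 = (69^2)^2 ≡ 27^2 = 729 ≡ 203 (mod 263)
69^6 = 69^4 · 69^2 ≡ 203 · 27 ≡ 221 (mod 263).

221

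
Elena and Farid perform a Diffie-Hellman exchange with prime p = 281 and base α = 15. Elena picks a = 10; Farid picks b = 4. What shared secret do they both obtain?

Elena sends A = α^a mod p = 15^10 mod 281.
15^1 ≡ 15 (mod 281)
15^2 = (15^1)^2 ≡ 15^2 = 225 ≡ 225 (mod 281)
15^4 = (15^2)^2 ≡ 225^2 = 50625 ≡ 45 (mod 281)
15^8 = (15^4)^2 ≡ 45^2 = 2025 ≡ 58 (mod 281)
15^10 = 15^8 · 15^2 ≡ 58 · 225 ≡ 124 (mod 281).
So A = 124. Farid then computes K = A^b mod p = 124^4 mod 281.
124^1 ≡ 124 (mod 281)
124^2 = (124^1)^2 ≡ 124^2 = 15376 ≡ 202 (mod 281)
124^4 = (124^2)^2 ≡ 202^2 = 40804 ≡ 59 (mod 281)

59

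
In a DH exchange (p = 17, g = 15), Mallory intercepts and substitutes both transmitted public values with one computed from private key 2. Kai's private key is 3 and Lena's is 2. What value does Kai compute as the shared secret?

13

Kai receives Mallory's public value M = 15^2 mod 17 instead of the honest one.
15^1 ≡ 15 (mod 17)
15^2 = (15^1)^2 ≡ 15^2 = 225 ≡ 4 (mod 17)
So M = 4. Kai computes K = M^3 mod 17.
4^1 ≡ 4 (mod 17)
4^2 = (4^1)^2 ≡ 4^2 = 16 ≡ 16 (mod 17)
4^3 = 4^2 · 4^1 ≡ 16 · 4 ≡ 13 (mod 17).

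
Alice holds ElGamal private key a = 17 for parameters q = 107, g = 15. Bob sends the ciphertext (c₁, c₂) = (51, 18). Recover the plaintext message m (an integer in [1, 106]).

Shared mask s = c₁^a mod q = 51^17 mod 107.
51^1 ≡ 51 (mod 107)
51^2 = (51^1)^2 ≡ 51^2 = 2601 ≡ 33 (mod 107)
51^4 = (51^2)^2 ≡ 33^2 = 1089 ≡ 19 (mod 107)
51^8 = (51^4)^2 ≡ 19^2 = 361 ≡ 40 (mod 107)
51^16 = (51^8)^2 ≡ 40^2 = 1600 ≡ 102 (mod 107)
51^17 = 51^16 · 51^1 ≡ 102 · 51 ≡ 66 (mod 107).
So s = 66; s⁻¹ ≡ 60 (mod 107).
m = c₂ · s⁻¹ mod 107 = 18 · 60 mod 107 = 10.

10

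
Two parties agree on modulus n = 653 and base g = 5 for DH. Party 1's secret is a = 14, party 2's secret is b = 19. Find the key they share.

249

Party 1 sends A = g^a mod n = 5^14 mod 653.
5^1 ≡ 5 (mod 653)
5^2 = (5^1)^2 ≡ 5^2 = 25 ≡ 25 (mod 653)
5^4 = (5^2)^2 ≡ 25^2 = 625 ≡ 625 (mod 653)
5^8 = (5^4)^2 ≡ 625^2 = 390625 ≡ 131 (mod 653)
5^14 = 5^8 · 5^4 · 5^2 ≡ 131 · 625 · 25 ≡ 373 (mod 653).
So A = 373. Party 2 then computes K = A^b mod n = 373^19 mod 653.
373^1 ≡ 373 (mod 653)
373^2 = (373^1)^2 ≡ 373^2 = 139129 ≡ 40 (mod 653)
373^4 = (373^2)^2 ≡ 40^2 = 1600 ≡ 294 (mod 653)
373^8 = (373^4)^2 ≡ 294^2 = 86436 ≡ 240 (mod 653)
373^16 = (373^8)^2 ≡ 240^2 = 57600 ≡ 136 (mod 653)
373^19 = 373^16 · 373^2 · 373^1 ≡ 136 · 40 · 373 ≡ 249 (mod 653).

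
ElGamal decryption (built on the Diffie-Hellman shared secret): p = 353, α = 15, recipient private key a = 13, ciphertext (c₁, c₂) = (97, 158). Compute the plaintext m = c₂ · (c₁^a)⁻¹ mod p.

Shared mask s = c₁^a mod p = 97^13 mod 353.
97^1 ≡ 97 (mod 353)
97^2 = (97^1)^2 ≡ 97^2 = 9409 ≡ 231 (mod 353)
97^4 = (97^2)^2 ≡ 231^2 = 53361 ≡ 58 (mod 353)
97^8 = (97^4)^2 ≡ 58^2 = 3364 ≡ 187 (mod 353)
97^13 = 97^8 · 97^4 · 97^1 ≡ 187 · 58 · 97 ≡ 122 (mod 353).
So s = 122; s⁻¹ ≡ 136 (mod 353).
m = c₂ · s⁻¹ mod 353 = 158 · 136 mod 353 = 308.

308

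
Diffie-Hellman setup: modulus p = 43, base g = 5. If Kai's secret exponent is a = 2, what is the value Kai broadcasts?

Public value = 5^2 mod 43.
5^1 ≡ 5 (mod 43)
5^2 = (5^1)^2 ≡ 5^2 = 25 ≡ 25 (mod 43)

25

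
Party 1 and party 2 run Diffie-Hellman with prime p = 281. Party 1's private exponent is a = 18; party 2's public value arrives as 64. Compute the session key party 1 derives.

Shared key K = 64^18 mod 281.
64^1 ≡ 64 (mod 281)
64^2 = (64^1)^2 ≡ 64^2 = 4096 ≡ 162 (mod 281)
64^4 = (64^2)^2 ≡ 162^2 = 26244 ≡ 111 (mod 281)
64^8 = (64^4)^2 ≡ 111^2 = 12321 ≡ 238 (mod 281)
64^16 = (64^8)^2 ≡ 238^2 = 56644 ≡ 163 (mod 281)
64^18 = 64^16 · 64^2 ≡ 163 · 162 ≡ 273 (mod 281).

273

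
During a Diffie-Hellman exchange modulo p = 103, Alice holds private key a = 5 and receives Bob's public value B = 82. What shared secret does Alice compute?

Shared key K = 82^5 mod 103.
82^1 ≡ 82 (mod 103)
82^2 = (82^1)^2 ≡ 82^2 = 6724 ≡ 29 (mod 103)
82^4 = (82^2)^2 ≡ 29^2 = 841 ≡ 17 (mod 103)
82^5 = 82^4 · 82^1 ≡ 17 · 82 ≡ 55 (mod 103).

55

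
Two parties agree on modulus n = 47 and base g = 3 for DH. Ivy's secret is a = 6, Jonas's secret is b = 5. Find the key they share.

25

Ivy sends A = g^a mod n = 3^6 mod 47.
3^1 ≡ 3 (mod 47)
3^2 = (3^1)^2 ≡ 3^2 = 9 ≡ 9 (mod 47)
3^4 = (3^2)^2 ≡ 9^2 = 81 ≡ 34 (mod 47)
3^6 = 3^4 · 3^2 ≡ 34 · 9 ≡ 24 (mod 47).
So A = 24. Jonas then computes K = A^b mod n = 24^5 mod 47.
24^1 ≡ 24 (mod 47)
24^2 = (24^1)^2 ≡ 24^2 = 576 ≡ 12 (mod 47)
24^4 = (24^2)^2 ≡ 12^2 = 144 ≡ 3 (mod 47)
24^5 = 24^4 · 24^1 ≡ 3 · 24 ≡ 25 (mod 47).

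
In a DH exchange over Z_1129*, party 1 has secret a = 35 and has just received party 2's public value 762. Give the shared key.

Shared key K = 762^35 mod 1129.
762^1 ≡ 762 (mod 1129)
762^2 = (762^1)^2 ≡ 762^2 = 580644 ≡ 338 (mod 1129)
762^4 = (762^2)^2 ≡ 338^2 = 114244 ≡ 215 (mod 1129)
762^8 = (762^4)^2 ≡ 215^2 = 46225 ≡ 1065 (mod 1129)
762^16 = (762^8)^2 ≡ 1065^2 = 1134225 ≡ 709 (mod 1129)
762^32 = (762^16)^2 ≡ 709^2 = 502681 ≡ 276 (mod 1129)
762^35 = 762^32 · 762^2 · 762^1 ≡ 276 · 338 · 762 ≡ 229 (mod 1129).

229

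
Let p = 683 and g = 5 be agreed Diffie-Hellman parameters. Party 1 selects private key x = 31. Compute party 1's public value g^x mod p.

427

Public value = 5^31 mod 683.
5^1 ≡ 5 (mod 683)
5^2 = (5^1)^2 ≡ 5^2 = 25 ≡ 25 (mod 683)
5^4 = (5^2)^2 ≡ 25^2 = 625 ≡ 625 (mod 683)
5^8 = (5^4)^2 ≡ 625^2 = 390625 ≡ 632 (mod 683)
5^16 = (5^8)^2 ≡ 632^2 = 399424 ≡ 552 (mod 683)
5^31 = 5^16 · 5^8 · 5^4 · 5^2 · 5^1 ≡ 552 · 632 · 625 · 25 · 5 ≡ 427 (mod 683).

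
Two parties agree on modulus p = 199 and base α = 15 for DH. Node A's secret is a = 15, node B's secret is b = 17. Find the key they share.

Node A sends A = α^a mod p = 15^15 mod 199.
15^1 ≡ 15 (mod 199)
15^2 = (15^1)^2 ≡ 15^2 = 225 ≡ 26 (mod 199)
15^4 = (15^2)^2 ≡ 26^2 = 676 ≡ 79 (mod 199)
15^8 = (15^4)^2 ≡ 79^2 = 6241 ≡ 72 (mod 199)
15^15 = 15^8 · 15^4 · 15^2 · 15^1 ≡ 72 · 79 · 26 · 15 ≡ 67 (mod 199).
So A = 67. Node B then computes K = A^b mod p = 67^17 mod 199.
67^1 ≡ 67 (mod 199)
67^2 = (67^1)^2 ≡ 67^2 = 4489 ≡ 111 (mod 199)
67^4 = (67^2)^2 ≡ 111^2 = 12321 ≡ 182 (mod 199)
67^8 = (67^4)^2 ≡ 182^2 = 33124 ≡ 90 (mod 199)
67^16 = (67^8)^2 ≡ 90^2 = 8100 ≡ 140 (mod 199)
67^17 = 67^16 · 67^1 ≡ 140 · 67 ≡ 27 (mod 199).

27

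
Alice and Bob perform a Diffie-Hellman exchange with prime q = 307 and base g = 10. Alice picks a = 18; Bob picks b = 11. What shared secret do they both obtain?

Alice sends A = g^a mod q = 10^18 mod 307.
10^1 ≡ 10 (mod 307)
10^2 = (10^1)^2 ≡ 10^2 = 100 ≡ 100 (mod 307)
10^4 = (10^2)^2 ≡ 100^2 = 10000 ≡ 176 (mod 307)
10^8 = (10^4)^2 ≡ 176^2 = 30976 ≡ 276 (mod 307)
10^16 = (10^8)^2 ≡ 276^2 = 76176 ≡ 40 (mod 307)
10^18 = 10^16 · 10^2 ≡ 40 · 100 ≡ 9 (mod 307).
So A = 9. Bob then computes K = A^b mod q = 9^11 mod 307.
9^1 ≡ 9 (mod 307)
9^2 = (9^1)^2 ≡ 9^2 = 81 ≡ 81 (mod 307)
9^4 = (9^2)^2 ≡ 81^2 = 6561 ≡ 114 (mod 307)
9^8 = (9^4)^2 ≡ 114^2 = 12996 ≡ 102 (mod 307)
9^11 = 9^8 · 9^2 · 9^1 ≡ 102 · 81 · 9 ≡ 64 (mod 307).

64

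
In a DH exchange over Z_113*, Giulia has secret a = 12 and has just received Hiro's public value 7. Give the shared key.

30

Shared key K = 7^12 mod 113.
7^1 ≡ 7 (mod 113)
7^2 = (7^1)^2 ≡ 7^2 = 49 ≡ 49 (mod 113)
7^4 = (7^2)^2 ≡ 49^2 = 2401 ≡ 28 (mod 113)
7^8 = (7^4)^2 ≡ 28^2 = 784 ≡ 106 (mod 113)
7^12 = 7^8 · 7^4 ≡ 106 · 28 ≡ 30 (mod 113).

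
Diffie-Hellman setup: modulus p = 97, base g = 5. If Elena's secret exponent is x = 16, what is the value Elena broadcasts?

36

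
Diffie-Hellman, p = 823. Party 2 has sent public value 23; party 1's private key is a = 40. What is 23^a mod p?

Shared key K = 23^40 mod 823.
23^1 ≡ 23 (mod 823)
23^2 = (23^1)^2 ≡ 23^2 = 529 ≡ 529 (mod 823)
23^4 = (23^2)^2 ≡ 529^2 = 279841 ≡ 21 (mod 823)
23^8 = (23^4)^2 ≡ 21^2 = 441 ≡ 441 (mod 823)
23^16 = (23^8)^2 ≡ 441^2 = 194481 ≡ 253 (mod 823)
23^32 = (23^16)^2 ≡ 253^2 = 64009 ≡ 638 (mod 823)
23^40 = 23^32 · 23^8 ≡ 638 · 441 ≡ 715 (mod 823).

715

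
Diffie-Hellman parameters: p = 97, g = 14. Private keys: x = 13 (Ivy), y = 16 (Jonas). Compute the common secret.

Ivy sends A = g^x mod p = 14^13 mod 97.
14^1 ≡ 14 (mod 97)
14^2 = (14^1)^2 ≡ 14^2 = 196 ≡ 2 (mod 97)
14^4 = (14^2)^2 ≡ 2^2 = 4 ≡ 4 (mod 97)
14^8 = (14^4)^2 ≡ 4^2 = 16 ≡ 16 (mod 97)
14^13 = 14^8 · 14^4 · 14^1 ≡ 16 · 4 · 14 ≡ 23 (mod 97).
So A = 23. Jonas then computes K = A^y mod p = 23^16 mod 97.
23^1 ≡ 23 (mod 97)
23^2 = (23^1)^2 ≡ 23^2 = 529 ≡ 44 (mod 97)
23^4 = (23^2)^2 ≡ 44^2 = 1936 ≡ 93 (mod 97)
23^8 = (23^4)^2 ≡ 93^2 = 8649 ≡ 16 (mod 97)
23^16 = (23^8)^2 ≡ 16^2 = 256 ≡ 62 (mod 97)

62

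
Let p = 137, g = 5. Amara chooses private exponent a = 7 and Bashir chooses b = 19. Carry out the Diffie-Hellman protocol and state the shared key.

57

Amara sends A = g^a mod p = 5^7 mod 137.
5^1 ≡ 5 (mod 137)
5^2 = (5^1)^2 ≡ 5^2 = 25 ≡ 25 (mod 137)
5^4 = (5^2)^2 ≡ 25^2 = 625 ≡ 77 (mod 137)
5^7 = 5^4 · 5^2 · 5^1 ≡ 77 · 25 · 5 ≡ 35 (mod 137).
So A = 35. Bashir then computes K = A^b mod p = 35^19 mod 137.
35^1 ≡ 35 (mod 137)
35^2 = (35^1)^2 ≡ 35^2 = 1225 ≡ 129 (mod 137)
35^4 = (35^2)^2 ≡ 129^2 = 16641 ≡ 64 (mod 137)
35^8 = (35^4)^2 ≡ 64^2 = 4096 ≡ 123 (mod 137)
35^16 = (35^8)^2 ≡ 123^2 = 15129 ≡ 59 (mod 137)
35^19 = 35^16 · 35^2 · 35^1 ≡ 59 · 129 · 35 ≡ 57 (mod 137).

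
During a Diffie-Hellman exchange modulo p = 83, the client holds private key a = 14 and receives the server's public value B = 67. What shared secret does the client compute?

17

Shared key K = 67^14 mod 83.
67^1 ≡ 67 (mod 83)
67^2 = (67^1)^2 ≡ 67^2 = 4489 ≡ 7 (mod 83)
67^4 = (67^2)^2 ≡ 7^2 = 49 ≡ 49 (mod 83)
67^8 = (67^4)^2 ≡ 49^2 = 2401 ≡ 77 (mod 83)
67^14 = 67^8 · 67^4 · 67^2 ≡ 77 · 49 · 7 ≡ 17 (mod 83).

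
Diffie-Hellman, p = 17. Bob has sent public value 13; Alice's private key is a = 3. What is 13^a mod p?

4

Shared key K = 13^3 mod 17.
13^1 ≡ 13 (mod 17)
13^2 = (13^1)^2 ≡ 13^2 = 169 ≡ 16 (mod 17)
13^3 = 13^2 · 13^1 ≡ 16 · 13 ≡ 4 (mod 17).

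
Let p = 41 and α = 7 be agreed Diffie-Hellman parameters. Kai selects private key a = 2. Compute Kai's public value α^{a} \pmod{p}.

Public value = 7^{2} \pmod{41}.
7^1 ≡ 7 (mod 41)
7^2 = (7^1)^2 ≡ 7^2 = 49 ≡ 8 (mod 41)

8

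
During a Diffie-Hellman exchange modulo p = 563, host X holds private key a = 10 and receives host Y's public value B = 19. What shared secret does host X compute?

Shared key K = 19^10 mod 563.
19^1 ≡ 19 (mod 563)
19^2 = (19^1)^2 ≡ 19^2 = 361 ≡ 361 (mod 563)
19^4 = (19^2)^2 ≡ 361^2 = 130321 ≡ 268 (mod 563)
19^8 = (19^4)^2 ≡ 268^2 = 71824 ≡ 323 (mod 563)
19^10 = 19^8 · 19^2 ≡ 323 · 361 ≡ 62 (mod 563).

62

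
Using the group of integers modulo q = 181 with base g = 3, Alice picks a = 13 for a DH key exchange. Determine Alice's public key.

75

Public value = 3^13 (mod 181).
3^1 ≡ 3 (mod 181)
3^2 = (3^1)^2 ≡ 3^2 = 9 ≡ 9 (mod 181)
3^4 = (3^2)^2 ≡ 9^2 = 81 ≡ 81 (mod 181)
3^8 = (3^4)^2 ≡ 81^2 = 6561 ≡ 45 (mod 181)
3^13 = 3^8 · 3^4 · 3^1 ≡ 45 · 81 · 3 ≡ 75 (mod 181).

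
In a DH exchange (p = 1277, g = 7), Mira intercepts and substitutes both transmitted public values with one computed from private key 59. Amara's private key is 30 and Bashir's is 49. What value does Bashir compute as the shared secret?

925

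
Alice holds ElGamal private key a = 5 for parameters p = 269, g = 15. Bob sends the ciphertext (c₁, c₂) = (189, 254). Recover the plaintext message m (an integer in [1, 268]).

Shared mask s = c₁^a mod p = 189^5 mod 269.
189^1 ≡ 189 (mod 269)
189^2 = (189^1)^2 ≡ 189^2 = 35721 ≡ 213 (mod 269)
189^4 = (189^2)^2 ≡ 213^2 = 45369 ≡ 177 (mod 269)
189^5 = 189^4 · 189^1 ≡ 177 · 189 ≡ 97 (mod 269).
So s = 97; s⁻¹ ≡ 208 (mod 269).
m = c₂ · s⁻¹ mod 269 = 254 · 208 mod 269 = 108.

108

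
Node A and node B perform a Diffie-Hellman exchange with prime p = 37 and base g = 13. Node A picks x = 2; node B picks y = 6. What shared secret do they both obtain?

10

Node B sends B = g^y mod p = 13^6 mod 37.
13^1 ≡ 13 (mod 37)
13^2 = (13^1)^2 ≡ 13^2 = 169 ≡ 21 (mod 37)
13^4 = (13^2)^2 ≡ 21^2 = 441 ≡ 34 (mod 37)
13^6 = 13^4 · 13^2 ≡ 34 · 21 ≡ 11 (mod 37).
So B = 11. Node A then computes K = B^x mod p = 11^2 mod 37.
11^1 ≡ 11 (mod 37)
11^2 = (11^1)^2 ≡ 11^2 = 121 ≡ 10 (mod 37)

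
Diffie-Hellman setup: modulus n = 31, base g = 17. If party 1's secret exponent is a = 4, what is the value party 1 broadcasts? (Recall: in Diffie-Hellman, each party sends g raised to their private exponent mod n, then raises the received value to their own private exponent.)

Public value = 17^{4} \pmod{31}.
17^1 ≡ 17 (mod 31)
17^2 = (17^1)^2 ≡ 17^2 = 289 ≡ 10 (mod 31)
17^4 = (17^2)^2 ≡ 10^2 = 100 ≡ 7 (mod 31)

7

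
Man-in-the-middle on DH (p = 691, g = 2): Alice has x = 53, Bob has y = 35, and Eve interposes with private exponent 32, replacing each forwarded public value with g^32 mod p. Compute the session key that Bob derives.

361

Bob receives Eve's public value M = 2^32 mod 691 instead of the honest one.
2^1 ≡ 2 (mod 691)
2^2 = (2^1)^2 ≡ 2^2 = 4 ≡ 4 (mod 691)
2^4 = (2^2)^2 ≡ 4^2 = 16 ≡ 16 (mod 691)
2^8 = (2^4)^2 ≡ 16^2 = 256 ≡ 256 (mod 691)
2^16 = (2^8)^2 ≡ 256^2 = 65536 ≡ 582 (mod 691)
2^32 = (2^16)^2 ≡ 582^2 = 338724 ≡ 134 (mod 691)
So M = 134. Bob computes K = M^35 mod 691.
134^1 ≡ 134 (mod 691)
134^2 = (134^1)^2 ≡ 134^2 = 17956 ≡ 681 (mod 691)
134^4 = (134^2)^2 ≡ 681^2 = 463761 ≡ 100 (mod 691)
134^8 = (134^4)^2 ≡ 100^2 = 10000 ≡ 326 (mod 691)
134^16 = (134^8)^2 ≡ 326^2 = 106276 ≡ 553 (mod 691)
134^32 = (134^16)^2 ≡ 553^2 = 305809 ≡ 387 (mod 691)
134^35 = 134^32 · 134^2 · 134^1 ≡ 387 · 681 · 134 ≡ 361 (mod 691).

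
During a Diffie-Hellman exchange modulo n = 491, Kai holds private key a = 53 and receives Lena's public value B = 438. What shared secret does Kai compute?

Shared key K = 438^53 mod 491.
438^1 ≡ 438 (mod 491)
438^2 = (438^1)^2 ≡ 438^2 = 191844 ≡ 354 (mod 491)
438^4 = (438^2)^2 ≡ 354^2 = 125316 ≡ 111 (mod 491)
438^8 = (438^4)^2 ≡ 111^2 = 12321 ≡ 46 (mod 491)
438^16 = (438^8)^2 ≡ 46^2 = 2116 ≡ 152 (mod 491)
438^32 = (438^16)^2 ≡ 152^2 = 23104 ≡ 27 (mod 491)
438^53 = 438^32 · 438^16 · 438^4 · 438^1 ≡ 27 · 152 · 111 · 438 ≡ 111 (mod 491).

111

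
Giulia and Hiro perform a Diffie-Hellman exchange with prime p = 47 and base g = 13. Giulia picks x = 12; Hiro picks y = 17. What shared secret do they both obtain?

Giulia sends A = g^x mod p = 13^12 mod 47.
13^1 ≡ 13 (mod 47)
13^2 = (13^1)^2 ≡ 13^2 = 169 ≡ 28 (mod 47)
13^4 = (13^2)^2 ≡ 28^2 = 784 ≡ 32 (mod 47)
13^8 = (13^4)^2 ≡ 32^2 = 1024 ≡ 37 (mod 47)
13^12 = 13^8 · 13^4 ≡ 37 · 32 ≡ 9 (mod 47).
So A = 9. Hiro then computes K = A^y mod p = 9^17 mod 47.
9^1 ≡ 9 (mod 47)
9^2 = (9^1)^2 ≡ 9^2 = 81 ≡ 34 (mod 47)
9^4 = (9^2)^2 ≡ 34^2 = 1156 ≡ 28 (mod 47)
9^8 = (9^4)^2 ≡ 28^2 = 784 ≡ 32 (mod 47)
9^16 = (9^8)^2 ≡ 32^2 = 1024 ≡ 37 (mod 47)
9^17 = 9^16 · 9^1 ≡ 37 · 9 ≡ 4 (mod 47).

4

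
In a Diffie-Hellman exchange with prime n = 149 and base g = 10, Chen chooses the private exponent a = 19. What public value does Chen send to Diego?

93

Public value = 10^19 mod 149.
10^1 ≡ 10 (mod 149)
10^2 = (10^1)^2 ≡ 10^2 = 100 ≡ 100 (mod 149)
10^4 = (10^2)^2 ≡ 100^2 = 10000 ≡ 17 (mod 149)
10^8 = (10^4)^2 ≡ 17^2 = 289 ≡ 140 (mod 149)
10^16 = (10^8)^2 ≡ 140^2 = 19600 ≡ 81 (mod 149)
10^19 = 10^16 · 10^2 · 10^1 ≡ 81 · 100 · 10 ≡ 93 (mod 149).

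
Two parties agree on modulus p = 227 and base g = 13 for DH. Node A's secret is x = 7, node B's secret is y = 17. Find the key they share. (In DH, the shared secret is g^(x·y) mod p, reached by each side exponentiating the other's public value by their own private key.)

Node A sends A = g^x mod p = 13^7 mod 227.
13^1 ≡ 13 (mod 227)
13^2 = (13^1)^2 ≡ 13^2 = 169 ≡ 169 (mod 227)
13^4 = (13^2)^2 ≡ 169^2 = 28561 ≡ 186 (mod 227)
13^7 = 13^4 · 13^2 · 13^1 ≡ 186 · 169 · 13 ≡ 42 (mod 227).
So A = 42. Node B then computes K = A^y mod p = 42^17 mod 227.
42^1 ≡ 42 (mod 227)
42^2 = (42^1)^2 ≡ 42^2 = 1764 ≡ 175 (mod 227)
42^4 = (42^2)^2 ≡ 175^2 = 30625 ≡ 207 (mod 227)
42^8 = (42^4)^2 ≡ 207^2 = 42849 ≡ 173 (mod 227)
42^16 = (42^8)^2 ≡ 173^2 = 29929 ≡ 192 (mod 227)
42^17 = 42^16 · 42^1 ≡ 192 · 42 ≡ 119 (mod 227).

119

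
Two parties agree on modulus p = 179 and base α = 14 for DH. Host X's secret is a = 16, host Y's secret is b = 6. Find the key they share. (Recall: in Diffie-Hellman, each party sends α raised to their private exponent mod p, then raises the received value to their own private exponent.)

Host Y sends B = α^b mod p = 14^6 mod 179.
14^1 ≡ 14 (mod 179)
14^2 = (14^1)^2 ≡ 14^2 = 196 ≡ 17 (mod 179)
14^4 = (14^2)^2 ≡ 17^2 = 289 ≡ 110 (mod 179)
14^6 = 14^4 · 14^2 ≡ 110 · 17 ≡ 80 (mod 179).
So B = 80. Host X then computes K = B^a mod p = 80^16 mod 179.
80^1 ≡ 80 (mod 179)
80^2 = (80^1)^2 ≡ 80^2 = 6400 ≡ 135 (mod 179)
80^4 = (80^2)^2 ≡ 135^2 = 18225 ≡ 146 (mod 179)
80^8 = (80^4)^2 ≡ 146^2 = 21316 ≡ 15 (mod 179)
80^16 = (80^8)^2 ≡ 15^2 = 225 ≡ 46 (mod 179)

46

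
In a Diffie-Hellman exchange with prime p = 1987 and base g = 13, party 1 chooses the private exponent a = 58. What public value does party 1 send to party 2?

Public value = 13^58 mod 1987.
13^1 ≡ 13 (mod 1987)
13^2 = (13^1)^2 ≡ 13^2 = 169 ≡ 169 (mod 1987)
13^4 = (13^2)^2 ≡ 169^2 = 28561 ≡ 743 (mod 1987)
13^8 = (13^4)^2 ≡ 743^2 = 552049 ≡ 1650 (mod 1987)
13^16 = (13^8)^2 ≡ 1650^2 = 2722500 ≡ 310 (mod 1987)
13^32 = (13^16)^2 ≡ 310^2 = 96100 ≡ 724 (mod 1987)
13^58 = 13^32 · 13^16 · 13^8 · 13^2 ≡ 724 · 310 · 1650 · 169 ≡ 627 (mod 1987).

627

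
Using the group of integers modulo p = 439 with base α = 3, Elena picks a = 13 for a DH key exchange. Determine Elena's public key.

314

Public value = 3^13 (mod 439).
3^1 ≡ 3 (mod 439)
3^2 = (3^1)^2 ≡ 3^2 = 9 ≡ 9 (mod 439)
3^4 = (3^2)^2 ≡ 9^2 = 81 ≡ 81 (mod 439)
3^8 = (3^4)^2 ≡ 81^2 = 6561 ≡ 415 (mod 439)
3^13 = 3^8 · 3^4 · 3^1 ≡ 415 · 81 · 3 ≡ 314 (mod 439).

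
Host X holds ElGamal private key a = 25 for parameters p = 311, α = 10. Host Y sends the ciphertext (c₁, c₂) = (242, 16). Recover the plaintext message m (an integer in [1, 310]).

Shared mask s = c₁^a mod p = 242^25 mod 311.
242^1 ≡ 242 (mod 311)
242^2 = (242^1)^2 ≡ 242^2 = 58564 ≡ 96 (mod 311)
242^4 = (242^2)^2 ≡ 96^2 = 9216 ≡ 197 (mod 311)
242^8 = (242^4)^2 ≡ 197^2 = 38809 ≡ 245 (mod 311)
242^16 = (242^8)^2 ≡ 245^2 = 60025 ≡ 2 (mod 311)
242^25 = 242^16 · 242^8 · 242^1 ≡ 2 · 245 · 242 ≡ 89 (mod 311).
So s = 89; s⁻¹ ≡ 7 (mod 311).
m = c₂ · s⁻¹ mod 311 = 16 · 7 mod 311 = 112.

112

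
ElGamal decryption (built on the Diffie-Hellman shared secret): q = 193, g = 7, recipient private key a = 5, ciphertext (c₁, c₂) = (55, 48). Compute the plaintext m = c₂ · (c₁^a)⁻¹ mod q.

Shared mask s = c₁^a mod q = 55^5 mod 193.
55^1 ≡ 55 (mod 193)
55^2 = (55^1)^2 ≡ 55^2 = 3025 ≡ 130 (mod 193)
55^4 = (55^2)^2 ≡ 130^2 = 16900 ≡ 109 (mod 193)
55^5 = 55^4 · 55^1 ≡ 109 · 55 ≡ 12 (mod 193).
So s = 12; s⁻¹ ≡ 177 (mod 193).
m = c₂ · s⁻¹ mod 193 = 48 · 177 mod 193 = 4.

4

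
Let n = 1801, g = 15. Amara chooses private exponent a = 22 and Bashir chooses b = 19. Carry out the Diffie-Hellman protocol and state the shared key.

Bashir sends B = g^b mod n = 15^19 mod 1801.
15^1 ≡ 15 (mod 1801)
15^2 = (15^1)^2 ≡ 15^2 = 225 ≡ 225 (mod 1801)
15^4 = (15^2)^2 ≡ 225^2 = 50625 ≡ 197 (mod 1801)
15^8 = (15^4)^2 ≡ 197^2 = 38809 ≡ 988 (mod 1801)
15^16 = (15^8)^2 ≡ 988^2 = 976144 ≡ 2 (mod 1801)
15^19 = 15^16 · 15^2 · 15^1 ≡ 2 · 225 · 15 ≡ 1347 (mod 1801).
So B = 1347. Amara then computes K = B^a mod n = 1347^22 mod 1801.
1347^1 ≡ 1347 (mod 1801)
1347^2 = (1347^1)^2 ≡ 1347^2 = 1814409 ≡ 802 (mod 1801)
1347^4 = (1347^2)^2 ≡ 802^2 = 643204 ≡ 247 (mod 1801)
1347^8 = (1347^4)^2 ≡ 247^2 = 61009 ≡ 1576 (mod 1801)
1347^16 = (1347^8)^2 ≡ 1576^2 = 2483776 ≡ 197 (mod 1801)
1347^22 = 1347^16 · 1347^4 · 1347^2 ≡ 197 · 247 · 802 ≡ 450 (mod 1801).

450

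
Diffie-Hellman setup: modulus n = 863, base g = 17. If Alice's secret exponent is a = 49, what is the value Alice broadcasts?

655

Public value = 17^49 (mod 863).
17^1 ≡ 17 (mod 863)
17^2 = (17^1)^2 ≡ 17^2 = 289 ≡ 289 (mod 863)
17^4 = (17^2)^2 ≡ 289^2 = 83521 ≡ 673 (mod 863)
17^8 = (17^4)^2 ≡ 673^2 = 452929 ≡ 717 (mod 863)
17^16 = (17^8)^2 ≡ 717^2 = 514089 ≡ 604 (mod 863)
17^32 = (17^16)^2 ≡ 604^2 = 364816 ≡ 630 (mod 863)
17^49 = 17^32 · 17^16 · 17^1 ≡ 630 · 604 · 17 ≡ 655 (mod 863).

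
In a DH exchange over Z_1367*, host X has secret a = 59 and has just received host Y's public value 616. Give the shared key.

Shared key K = 616^59 mod 1367.
616^1 ≡ 616 (mod 1367)
616^2 = (616^1)^2 ≡ 616^2 = 379456 ≡ 797 (mod 1367)
616^4 = (616^2)^2 ≡ 797^2 = 635209 ≡ 921 (mod 1367)
616^8 = (616^4)^2 ≡ 921^2 = 848241 ≡ 701 (mod 1367)
616^16 = (616^8)^2 ≡ 701^2 = 491401 ≡ 648 (mod 1367)
616^32 = (616^16)^2 ≡ 648^2 = 419904 ≡ 235 (mod 1367)
616^59 = 616^32 · 616^16 · 616^8 · 616^2 · 616^1 ≡ 235 · 648 · 701 · 797 · 616 ≡ 1120 (mod 1367).

1120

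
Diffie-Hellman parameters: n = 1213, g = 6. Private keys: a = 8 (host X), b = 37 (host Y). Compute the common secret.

1143

Host Y sends B = g^b mod n = 6^37 mod 1213.
6^1 ≡ 6 (mod 1213)
6^2 = (6^1)^2 ≡ 6^2 = 36 ≡ 36 (mod 1213)
6^4 = (6^2)^2 ≡ 36^2 = 1296 ≡ 83 (mod 1213)
6^8 = (6^4)^2 ≡ 83^2 = 6889 ≡ 824 (mod 1213)
6^16 = (6^8)^2 ≡ 824^2 = 678976 ≡ 909 (mod 1213)
6^32 = (6^16)^2 ≡ 909^2 = 826281 ≡ 228 (mod 1213)
6^37 = 6^32 · 6^4 · 6^1 ≡ 228 · 83 · 6 ≡ 735 (mod 1213).
So B = 735. Host X then computes K = B^a mod n = 735^8 mod 1213.
735^1 ≡ 735 (mod 1213)
735^2 = (735^1)^2 ≡ 735^2 = 540225 ≡ 440 (mod 1213)
735^4 = (735^2)^2 ≡ 440^2 = 193600 ≡ 733 (mod 1213)
735^8 = (735^4)^2 ≡ 733^2 = 537289 ≡ 1143 (mod 1213)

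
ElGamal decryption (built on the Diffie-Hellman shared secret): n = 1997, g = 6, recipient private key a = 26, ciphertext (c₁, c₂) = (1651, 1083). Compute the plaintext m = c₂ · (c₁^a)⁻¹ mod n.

703

Shared mask s = c₁^a mod n = 1651^26 mod 1997.
1651^1 ≡ 1651 (mod 1997)
1651^2 = (1651^1)^2 ≡ 1651^2 = 2725801 ≡ 1893 (mod 1997)
1651^4 = (1651^2)^2 ≡ 1893^2 = 3583449 ≡ 831 (mod 1997)
1651^8 = (1651^4)^2 ≡ 831^2 = 690561 ≡ 1596 (mod 1997)
1651^16 = (1651^8)^2 ≡ 1596^2 = 2547216 ≡ 1041 (mod 1997)
1651^26 = 1651^16 · 1651^8 · 1651^2 ≡ 1041 · 1596 · 1893 ≡ 1081 (mod 1997).
So s = 1081; s⁻¹ ≡ 351 (mod 1997).
m = c₂ · s⁻¹ mod 1997 = 1083 · 351 mod 1997 = 703.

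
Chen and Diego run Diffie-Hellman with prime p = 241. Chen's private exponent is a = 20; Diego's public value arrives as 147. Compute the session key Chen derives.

15

Shared key K = 147^20 mod 241.
147^1 ≡ 147 (mod 241)
147^2 = (147^1)^2 ≡ 147^2 = 21609 ≡ 160 (mod 241)
147^4 = (147^2)^2 ≡ 160^2 = 25600 ≡ 54 (mod 241)
147^8 = (147^4)^2 ≡ 54^2 = 2916 ≡ 24 (mod 241)
147^16 = (147^8)^2 ≡ 24^2 = 576 ≡ 94 (mod 241)
147^20 = 147^16 · 147^4 ≡ 94 · 54 ≡ 15 (mod 241).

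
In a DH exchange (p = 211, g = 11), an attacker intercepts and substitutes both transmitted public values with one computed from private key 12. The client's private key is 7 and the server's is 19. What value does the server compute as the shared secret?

125

The server receives an attacker's public value M = 11^12 mod 211 instead of the honest one.
11^1 ≡ 11 (mod 211)
11^2 = (11^1)^2 ≡ 11^2 = 121 ≡ 121 (mod 211)
11^4 = (11^2)^2 ≡ 121^2 = 14641 ≡ 82 (mod 211)
11^8 = (11^4)^2 ≡ 82^2 = 6724 ≡ 183 (mod 211)
11^12 = 11^8 · 11^4 ≡ 183 · 82 ≡ 25 (mod 211).
So M = 25. The server computes K = M^19 mod 211.
25^1 ≡ 25 (mod 211)
25^2 = (25^1)^2 ≡ 25^2 = 625 ≡ 203 (mod 211)
25^4 = (25^2)^2 ≡ 203^2 = 41209 ≡ 64 (mod 211)
25^8 = (25^4)^2 ≡ 64^2 = 4096 ≡ 87 (mod 211)
25^16 = (25^8)^2 ≡ 87^2 = 7569 ≡ 184 (mod 211)
25^19 = 25^16 · 25^2 · 25^1 ≡ 184 · 203 · 25 ≡ 125 (mod 211).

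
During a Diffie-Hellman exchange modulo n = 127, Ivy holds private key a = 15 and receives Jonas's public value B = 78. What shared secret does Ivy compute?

Shared key K = 78^15 mod 127.
78^1 ≡ 78 (mod 127)
78^2 = (78^1)^2 ≡ 78^2 = 6084 ≡ 115 (mod 127)
78^4 = (78^2)^2 ≡ 115^2 = 13225 ≡ 17 (mod 127)
78^8 = (78^4)^2 ≡ 17^2 = 289 ≡ 35 (mod 127)
78^15 = 78^8 · 78^4 · 78^2 · 78^1 ≡ 35 · 17 · 115 · 78 ≡ 102 (mod 127).

102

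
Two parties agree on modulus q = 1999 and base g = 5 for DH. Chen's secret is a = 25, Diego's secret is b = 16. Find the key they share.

Chen sends A = g^a mod q = 5^25 mod 1999.
5^1 ≡ 5 (mod 1999)
5^2 = (5^1)^2 ≡ 5^2 = 25 ≡ 25 (mod 1999)
5^4 = (5^2)^2 ≡ 25^2 = 625 ≡ 625 (mod 1999)
5^8 = (5^4)^2 ≡ 625^2 = 390625 ≡ 820 (mod 1999)
5^16 = (5^8)^2 ≡ 820^2 = 672400 ≡ 736 (mod 1999)
5^25 = 5^16 · 5^8 · 5^1 ≡ 736 · 820 · 5 ≡ 1109 (mod 1999).
So A = 1109. Diego then computes K = A^b mod q = 1109^16 mod 1999.
1109^1 ≡ 1109 (mod 1999)
1109^2 = (1109^1)^2 ≡ 1109^2 = 1229881 ≡ 496 (mod 1999)
1109^4 = (1109^2)^2 ≡ 496^2 = 246016 ≡ 139 (mod 1999)
1109^8 = (1109^4)^2 ≡ 139^2 = 19321 ≡ 1330 (mod 1999)
1109^16 = (1109^8)^2 ≡ 1330^2 = 1768900 ≡ 1784 (mod 1999)

1784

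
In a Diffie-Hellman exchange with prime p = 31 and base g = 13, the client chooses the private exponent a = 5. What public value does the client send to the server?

6

Public value = 13^5 mod 31.
13^1 ≡ 13 (mod 31)
13^2 = (13^1)^2 ≡ 13^2 = 169 ≡ 14 (mod 31)
13^4 = (13^2)^2 ≡ 14^2 = 196 ≡ 10 (mod 31)
13^5 = 13^4 · 13^1 ≡ 10 · 13 ≡ 6 (mod 31).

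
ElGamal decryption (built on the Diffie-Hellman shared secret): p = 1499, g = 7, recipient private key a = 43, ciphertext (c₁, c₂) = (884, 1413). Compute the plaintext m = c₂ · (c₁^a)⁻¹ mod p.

Shared mask s = c₁^a mod p = 884^43 mod 1499.
884^1 ≡ 884 (mod 1499)
884^2 = (884^1)^2 ≡ 884^2 = 781456 ≡ 477 (mod 1499)
884^4 = (884^2)^2 ≡ 477^2 = 227529 ≡ 1180 (mod 1499)
884^8 = (884^4)^2 ≡ 1180^2 = 1392400 ≡ 1328 (mod 1499)
884^16 = (884^8)^2 ≡ 1328^2 = 1763584 ≡ 760 (mod 1499)
884^32 = (884^16)^2 ≡ 760^2 = 577600 ≡ 485 (mod 1499)
884^43 = 884^32 · 884^8 · 884^2 · 884^1 ≡ 485 · 1328 · 477 · 884 ≡ 343 (mod 1499).
So s = 343; s⁻¹ ≡ 118 (mod 1499).
m = c₂ · s⁻¹ mod 1499 = 1413 · 118 mod 1499 = 345.

345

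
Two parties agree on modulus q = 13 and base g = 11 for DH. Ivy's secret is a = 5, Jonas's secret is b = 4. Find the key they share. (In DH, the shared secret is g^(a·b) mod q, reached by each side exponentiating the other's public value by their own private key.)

Ivy sends A = g^a mod q = 11^5 mod 13.
11^1 ≡ 11 (mod 13)
11^2 = (11^1)^2 ≡ 11^2 = 121 ≡ 4 (mod 13)
11^4 = (11^2)^2 ≡ 4^2 = 16 ≡ 3 (mod 13)
11^5 = 11^4 · 11^1 ≡ 3 · 11 ≡ 7 (mod 13).
So A = 7. Jonas then computes K = A^b mod q = 7^4 mod 13.
7^1 ≡ 7 (mod 13)
7^2 = (7^1)^2 ≡ 7^2 = 49 ≡ 10 (mod 13)
7^4 = (7^2)^2 ≡ 10^2 = 100 ≡ 9 (mod 13)

9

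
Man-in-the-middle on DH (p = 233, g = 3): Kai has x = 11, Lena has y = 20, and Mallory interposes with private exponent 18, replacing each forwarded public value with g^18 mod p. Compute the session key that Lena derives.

32

Lena receives Mallory's public value M = 3^18 mod 233 instead of the honest one.
3^1 ≡ 3 (mod 233)
3^2 = (3^1)^2 ≡ 3^2 = 9 ≡ 9 (mod 233)
3^4 = (3^2)^2 ≡ 9^2 = 81 ≡ 81 (mod 233)
3^8 = (3^4)^2 ≡ 81^2 = 6561 ≡ 37 (mod 233)
3^16 = (3^8)^2 ≡ 37^2 = 1369 ≡ 204 (mod 233)
3^18 = 3^16 · 3^2 ≡ 204 · 9 ≡ 205 (mod 233).
So M = 205. Lena computes K = M^20 mod 233.
205^1 ≡ 205 (mod 233)
205^2 = (205^1)^2 ≡ 205^2 = 42025 ≡ 85 (mod 233)
205^4 = (205^2)^2 ≡ 85^2 = 7225 ≡ 2 (mod 233)
205^8 = (205^4)^2 ≡ 2^2 = 4 ≡ 4 (mod 233)
205^16 = (205^8)^2 ≡ 4^2 = 16 ≡ 16 (mod 233)
205^20 = 205^16 · 205^4 ≡ 16 · 2 ≡ 32 (mod 233).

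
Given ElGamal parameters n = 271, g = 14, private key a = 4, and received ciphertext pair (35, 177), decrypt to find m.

Shared mask s = c₁^a mod n = 35^4 mod 271.
35^1 ≡ 35 (mod 271)
35^2 = (35^1)^2 ≡ 35^2 = 1225 ≡ 141 (mod 271)
35^4 = (35^2)^2 ≡ 141^2 = 19881 ≡ 98 (mod 271)
So s = 98; s⁻¹ ≡ 224 (mod 271).
m = c₂ · s⁻¹ mod 271 = 177 · 224 mod 271 = 82.

82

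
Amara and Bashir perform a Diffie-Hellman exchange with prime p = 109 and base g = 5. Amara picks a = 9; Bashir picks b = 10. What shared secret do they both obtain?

Amara sends A = g^a mod p = 5^9 mod 109.
5^1 ≡ 5 (mod 109)
5^2 = (5^1)^2 ≡ 5^2 = 25 ≡ 25 (mod 109)
5^4 = (5^2)^2 ≡ 25^2 = 625 ≡ 80 (mod 109)
5^8 = (5^4)^2 ≡ 80^2 = 6400 ≡ 78 (mod 109)
5^9 = 5^8 · 5^1 ≡ 78 · 5 ≡ 63 (mod 109).
So A = 63. Bashir then computes K = A^b mod p = 63^10 mod 109.
63^1 ≡ 63 (mod 109)
63^2 = (63^1)^2 ≡ 63^2 = 3969 ≡ 45 (mod 109)
63^4 = (63^2)^2 ≡ 45^2 = 2025 ≡ 63 (mod 109)
63^8 = (63^4)^2 ≡ 63^2 = 3969 ≡ 45 (mod 109)
63^10 = 63^8 · 63^2 ≡ 45 · 45 ≡ 63 (mod 109).

63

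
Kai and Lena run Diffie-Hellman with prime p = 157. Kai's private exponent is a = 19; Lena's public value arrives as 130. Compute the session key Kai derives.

Shared key K = 130^19 mod 157.
130^1 ≡ 130 (mod 157)
130^2 = (130^1)^2 ≡ 130^2 = 16900 ≡ 101 (mod 157)
130^4 = (130^2)^2 ≡ 101^2 = 10201 ≡ 153 (mod 157)
130^8 = (130^4)^2 ≡ 153^2 = 23409 ≡ 16 (mod 157)
130^16 = (130^8)^2 ≡ 16^2 = 256 ≡ 99 (mod 157)
130^19 = 130^16 · 130^2 · 130^1 ≡ 99 · 101 · 130 ≡ 67 (mod 157).

67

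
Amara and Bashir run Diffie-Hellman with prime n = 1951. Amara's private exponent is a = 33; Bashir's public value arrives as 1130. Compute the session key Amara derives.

462

Shared key K = 1130^33 mod 1951.
1130^1 ≡ 1130 (mod 1951)
1130^2 = (1130^1)^2 ≡ 1130^2 = 1276900 ≡ 946 (mod 1951)
1130^4 = (1130^2)^2 ≡ 946^2 = 894916 ≡ 1358 (mod 1951)
1130^8 = (1130^4)^2 ≡ 1358^2 = 1844164 ≡ 469 (mod 1951)
1130^16 = (1130^8)^2 ≡ 469^2 = 219961 ≡ 1449 (mod 1951)
1130^32 = (1130^16)^2 ≡ 1449^2 = 2099601 ≡ 325 (mod 1951)
1130^33 = 1130^32 · 1130^1 ≡ 325 · 1130 ≡ 462 (mod 1951).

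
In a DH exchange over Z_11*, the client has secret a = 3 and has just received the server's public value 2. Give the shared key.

8

Shared key K = 2^3 mod 11.
2^1 ≡ 2 (mod 11)
2^2 = (2^1)^2 ≡ 2^2 = 4 ≡ 4 (mod 11)
2^3 = 2^2 · 2^1 ≡ 4 · 2 ≡ 8 (mod 11).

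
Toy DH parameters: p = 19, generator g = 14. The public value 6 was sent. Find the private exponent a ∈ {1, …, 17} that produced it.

2

Try successive powers of 14 modulo 19:
14^1 ≡ 14
14^2 ≡ 6
Found: a = 2.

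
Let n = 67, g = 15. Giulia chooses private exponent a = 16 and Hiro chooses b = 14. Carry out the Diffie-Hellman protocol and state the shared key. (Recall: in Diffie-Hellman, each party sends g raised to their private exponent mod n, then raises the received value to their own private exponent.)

40

Hiro sends B = g^b mod n = 15^14 mod 67.
15^1 ≡ 15 (mod 67)
15^2 = (15^1)^2 ≡ 15^2 = 225 ≡ 24 (mod 67)
15^4 = (15^2)^2 ≡ 24^2 = 576 ≡ 40 (mod 67)
15^8 = (15^4)^2 ≡ 40^2 = 1600 ≡ 59 (mod 67)
15^14 = 15^8 · 15^4 · 15^2 ≡ 59 · 40 · 24 ≡ 25 (mod 67).
So B = 25. Giulia then computes K = B^a mod n = 25^16 mod 67.
25^1 ≡ 25 (mod 67)
25^2 = (25^1)^2 ≡ 25^2 = 625 ≡ 22 (mod 67)
25^4 = (25^2)^2 ≡ 22^2 = 484 ≡ 15 (mod 67)
25^8 = (25^4)^2 ≡ 15^2 = 225 ≡ 24 (mod 67)
25^16 = (25^8)^2 ≡ 24^2 = 576 ≡ 40 (mod 67)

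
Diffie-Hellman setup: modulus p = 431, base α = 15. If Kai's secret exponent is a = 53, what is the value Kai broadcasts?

Public value = 15^53 (mod 431).
15^1 ≡ 15 (mod 431)
15^2 = (15^1)^2 ≡ 15^2 = 225 ≡ 225 (mod 431)
15^4 = (15^2)^2 ≡ 225^2 = 50625 ≡ 198 (mod 431)
15^8 = (15^4)^2 ≡ 198^2 = 39204 ≡ 414 (mod 431)
15^16 = (15^8)^2 ≡ 414^2 = 171396 ≡ 289 (mod 431)
15^32 = (15^16)^2 ≡ 289^2 = 83521 ≡ 338 (mod 431)
15^53 = 15^32 · 15^16 · 15^4 · 15^1 ≡ 338 · 289 · 198 · 15 ≡ 389 (mod 431).

389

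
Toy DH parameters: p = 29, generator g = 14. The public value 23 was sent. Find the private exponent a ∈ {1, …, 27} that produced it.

8

Try successive powers of 14 modulo 29:
14^1 ≡ 14
14^2 ≡ 22
14^3 ≡ 18
14^4 ≡ 20
14^5 ≡ 19
14^6 ≡ 5
14^7 ≡ 12
14^8 ≡ 23
Found: a = 8.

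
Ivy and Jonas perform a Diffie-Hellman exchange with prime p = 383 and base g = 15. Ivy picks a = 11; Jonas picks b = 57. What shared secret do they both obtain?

Ivy sends A = g^a mod p = 15^11 mod 383.
15^1 ≡ 15 (mod 383)
15^2 = (15^1)^2 ≡ 15^2 = 225 ≡ 225 (mod 383)
15^4 = (15^2)^2 ≡ 225^2 = 50625 ≡ 69 (mod 383)
15^8 = (15^4)^2 ≡ 69^2 = 4761 ≡ 165 (mod 383)
15^11 = 15^8 · 15^2 · 15^1 ≡ 165 · 225 · 15 ≡ 376 (mod 383).
So A = 376. Jonas then computes K = A^b mod p = 376^57 mod 383.
376^1 ≡ 376 (mod 383)
376^2 = (376^1)^2 ≡ 376^2 = 141376 ≡ 49 (mod 383)
376^4 = (376^2)^2 ≡ 49^2 = 2401 ≡ 103 (mod 383)
376^8 = (376^4)^2 ≡ 103^2 = 10609 ≡ 268 (mod 383)
376^16 = (376^8)^2 ≡ 268^2 = 71824 ≡ 203 (mod 383)
376^32 = (376^16)^2 ≡ 203^2 = 41209 ≡ 228 (mod 383)
376^57 = 376^32 · 376^16 · 376^8 · 376^1 ≡ 228 · 203 · 268 · 376 ≡ 380 (mod 383).

380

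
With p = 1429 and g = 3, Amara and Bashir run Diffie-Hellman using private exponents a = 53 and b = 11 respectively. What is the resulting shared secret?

1103

Amara sends A = g^a mod p = 3^53 mod 1429.
3^1 ≡ 3 (mod 1429)
3^2 = (3^1)^2 ≡ 3^2 = 9 ≡ 9 (mod 1429)
3^4 = (3^2)^2 ≡ 9^2 = 81 ≡ 81 (mod 1429)
3^8 = (3^4)^2 ≡ 81^2 = 6561 ≡ 845 (mod 1429)
3^16 = (3^8)^2 ≡ 845^2 = 714025 ≡ 954 (mod 1429)
3^32 = (3^16)^2 ≡ 954^2 = 910116 ≡ 1272 (mod 1429)
3^53 = 3^32 · 3^16 · 3^4 · 3^1 ≡ 1272 · 954 · 81 · 3 ≡ 576 (mod 1429).
So A = 576. Bashir then computes K = A^b mod p = 576^11 mod 1429.
576^1 ≡ 576 (mod 1429)
576^2 = (576^1)^2 ≡ 576^2 = 331776 ≡ 248 (mod 1429)
576^4 = (576^2)^2 ≡ 248^2 = 61504 ≡ 57 (mod 1429)
576^8 = (576^4)^2 ≡ 57^2 = 3249 ≡ 391 (mod 1429)
576^11 = 576^8 · 576^2 · 576^1 ≡ 391 · 248 · 576 ≡ 1103 (mod 1429).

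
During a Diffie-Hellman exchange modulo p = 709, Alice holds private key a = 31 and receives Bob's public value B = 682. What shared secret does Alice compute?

539

Shared key K = 682^31 mod 709.
682^1 ≡ 682 (mod 709)
682^2 = (682^1)^2 ≡ 682^2 = 465124 ≡ 20 (mod 709)
682^4 = (682^2)^2 ≡ 20^2 = 400 ≡ 400 (mod 709)
682^8 = (682^4)^2 ≡ 400^2 = 160000 ≡ 475 (mod 709)
682^16 = (682^8)^2 ≡ 475^2 = 225625 ≡ 163 (mod 709)
682^31 = 682^16 · 682^8 · 682^4 · 682^2 · 682^1 ≡ 163 · 475 · 400 · 20 · 682 ≡ 539 (mod 709).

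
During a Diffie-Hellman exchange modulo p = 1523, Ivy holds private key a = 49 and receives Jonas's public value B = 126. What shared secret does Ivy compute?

1050

Shared key K = 126^49 mod 1523.
126^1 ≡ 126 (mod 1523)
126^2 = (126^1)^2 ≡ 126^2 = 15876 ≡ 646 (mod 1523)
126^4 = (126^2)^2 ≡ 646^2 = 417316 ≡ 14 (mod 1523)
126^8 = (126^4)^2 ≡ 14^2 = 196 ≡ 196 (mod 1523)
126^16 = (126^8)^2 ≡ 196^2 = 38416 ≡ 341 (mod 1523)
126^32 = (126^16)^2 ≡ 341^2 = 116281 ≡ 533 (mod 1523)
126^49 = 126^32 · 126^16 · 126^1 ≡ 533 · 341 · 126 ≡ 1050 (mod 1523).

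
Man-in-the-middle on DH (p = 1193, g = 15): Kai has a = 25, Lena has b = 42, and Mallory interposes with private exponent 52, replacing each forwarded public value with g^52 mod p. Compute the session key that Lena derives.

Lena receives Mallory's public value M = 15^52 mod 1193 instead of the honest one.
15^1 ≡ 15 (mod 1193)
15^2 = (15^1)^2 ≡ 15^2 = 225 ≡ 225 (mod 1193)
15^4 = (15^2)^2 ≡ 225^2 = 50625 ≡ 519 (mod 1193)
15^8 = (15^4)^2 ≡ 519^2 = 269361 ≡ 936 (mod 1193)
15^16 = (15^8)^2 ≡ 936^2 = 876096 ≡ 434 (mod 1193)
15^32 = (15^16)^2 ≡ 434^2 = 188356 ≡ 1055 (mod 1193)
15^52 = 15^32 · 15^16 · 15^4 ≡ 1055 · 434 · 519 ≡ 860 (mod 1193).
So M = 860. Lena computes K = M^42 mod 1193.
860^1 ≡ 860 (mod 1193)
860^2 = (860^1)^2 ≡ 860^2 = 739600 ≡ 1133 (mod 1193)
860^4 = (860^2)^2 ≡ 1133^2 = 1283689 ≡ 21 (mod 1193)
860^8 = (860^4)^2 ≡ 21^2 = 441 ≡ 441 (mod 1193)
860^16 = (860^8)^2 ≡ 441^2 = 194481 ≡ 22 (mod 1193)
860^32 = (860^16)^2 ≡ 22^2 = 484 ≡ 484 (mod 1193)
860^42 = 860^32 · 860^8 · 860^2 ≡ 484 · 441 · 1133 ≡ 215 (mod 1193).

215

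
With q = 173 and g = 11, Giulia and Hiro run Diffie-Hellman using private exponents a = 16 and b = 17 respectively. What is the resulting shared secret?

47

Hiro sends B = g^b mod q = 11^17 mod 173.
11^1 ≡ 11 (mod 173)
11^2 = (11^1)^2 ≡ 11^2 = 121 ≡ 121 (mod 173)
11^4 = (11^2)^2 ≡ 121^2 = 14641 ≡ 109 (mod 173)
11^8 = (11^4)^2 ≡ 109^2 = 11881 ≡ 117 (mod 173)
11^16 = (11^8)^2 ≡ 117^2 = 13689 ≡ 22 (mod 173)
11^17 = 11^16 · 11^1 ≡ 22 · 11 ≡ 69 (mod 173).
So B = 69. Giulia then computes K = B^a mod q = 69^16 mod 173.
69^1 ≡ 69 (mod 173)
69^2 = (69^1)^2 ≡ 69^2 = 4761 ≡ 90 (mod 173)
69^4 = (69^2)^2 ≡ 90^2 = 8100 ≡ 142 (mod 173)
69^8 = (69^4)^2 ≡ 142^2 = 20164 ≡ 96 (mod 173)
69^16 = (69^8)^2 ≡ 96^2 = 9216 ≡ 47 (mod 173)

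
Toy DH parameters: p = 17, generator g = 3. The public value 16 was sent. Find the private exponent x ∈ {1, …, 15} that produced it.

8

Try successive powers of 3 modulo 17:
3^1 ≡ 3
3^2 ≡ 9
3^3 ≡ 10
3^4 ≡ 13
3^5 ≡ 5
3^6 ≡ 15
3^7 ≡ 11
3^8 ≡ 16
Found: x = 8.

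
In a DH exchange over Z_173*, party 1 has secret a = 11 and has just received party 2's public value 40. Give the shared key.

Shared key K = 40^11 mod 173.
40^1 ≡ 40 (mod 173)
40^2 = (40^1)^2 ≡ 40^2 = 1600 ≡ 43 (mod 173)
40^4 = (40^2)^2 ≡ 43^2 = 1849 ≡ 119 (mod 173)
40^8 = (40^4)^2 ≡ 119^2 = 14161 ≡ 148 (mod 173)
40^11 = 40^8 · 40^2 · 40^1 ≡ 148 · 43 · 40 ≡ 77 (mod 173).

77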